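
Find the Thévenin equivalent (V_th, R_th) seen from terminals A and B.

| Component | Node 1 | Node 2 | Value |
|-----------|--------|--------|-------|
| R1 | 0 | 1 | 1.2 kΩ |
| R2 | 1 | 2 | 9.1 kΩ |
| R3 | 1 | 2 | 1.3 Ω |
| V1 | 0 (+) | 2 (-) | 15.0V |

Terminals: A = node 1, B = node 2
Step 1 — V_th is the open-circuit voltage V_A - V_B (nothing connected across the terminals).
Nodal analysis, taking node 2 as the 0 V reference.
Source V1 fixes V_0 = 15 V.
KCL at each unknown node (sum of currents leaving = 0; resistances in Ω):
  Node 1: (V_1 - 15)/1200 + (V_1 - 0)/9100 + (V_1 - 0)/1.3 = 0
Collecting terms: 0.7702 × V_1 = 0.0125  =>  V_1 = 0.01623 V
V_th = V_1 - V_2 = 0.01623 - 0 = 0.01623 V
Step 2 — R_th: zero the source — replace V1 by a short circuit (node 2 merges into node 0) — and find the resistance seen between A (node 1) and B (node 0).
Reduce the network between node 1 (A) and node 0 (B) by series/parallel combination:
  Rp1 = R1 ‖ R2 ‖ R3 (parallel, all between nodes 0 and 1) = 1/(1/1200 + 1/9100 + 1/1.3) = 1.298 Ω
R_th = 1.298 Ω

Final answer: V_th = 0.01623 V, R_th = 1.298 Ω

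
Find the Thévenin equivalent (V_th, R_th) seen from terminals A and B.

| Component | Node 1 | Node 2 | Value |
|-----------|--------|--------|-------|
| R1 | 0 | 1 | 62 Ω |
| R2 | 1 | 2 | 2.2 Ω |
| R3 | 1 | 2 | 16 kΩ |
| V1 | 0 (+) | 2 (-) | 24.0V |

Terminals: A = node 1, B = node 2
Step 1 — V_th is the open-circuit voltage V_A - V_B (nothing connected across the terminals).
Nodal analysis, taking node 2 as the 0 V reference.
Source V1 fixes V_0 = 24 V.
KCL at each unknown node (sum of currents leaving = 0; resistances in Ω):
  Node 1: (V_1 - 24)/62 + (V_1 - 0)/2.2 + (V_1 - 0)/16000 = 0
Collecting terms: 0.4707 × V_1 = 0.3871  =>  V_1 = 0.8223 V
V_th = V_1 - V_2 = 0.8223 - 0 = 0.8223 V
Step 2 — R_th: zero the source — replace V1 by a short circuit (node 2 merges into node 0) — and find the resistance seen between A (node 1) and B (node 0).
Reduce the network between node 1 (A) and node 0 (B) by series/parallel combination:
  Rp1 = R1 ‖ R2 ‖ R3 (parallel, all between nodes 0 and 1) = 1/(1/62 + 1/2.2 + 1/16000) = 2.124 Ω
R_th = 2.124 Ω

Final answer: V_th = 0.8223 V, R_th = 2.124 Ω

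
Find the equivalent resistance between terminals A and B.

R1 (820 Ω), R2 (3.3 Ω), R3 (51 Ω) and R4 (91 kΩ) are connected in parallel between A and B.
Reduce the network between node 0 (A) and node 1 (B) by series/parallel combination:
  Rp1 = R1 ‖ R2 ‖ R3 ‖ R4 (parallel, all between nodes 0 and 1) = 1/(1/820 + 1/3.3 + 1/51 + 1/91000) = 3.088 Ω
R_eq = 3.088 Ω

Final answer: 3.088 Ω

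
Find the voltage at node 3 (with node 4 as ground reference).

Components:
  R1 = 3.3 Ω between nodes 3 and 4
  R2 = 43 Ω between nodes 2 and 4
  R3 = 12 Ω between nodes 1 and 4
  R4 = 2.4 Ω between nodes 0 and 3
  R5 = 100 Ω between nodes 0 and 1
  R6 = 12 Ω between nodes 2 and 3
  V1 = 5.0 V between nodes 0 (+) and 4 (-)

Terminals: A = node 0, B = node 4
Nodal analysis, taking node 4 as the 0 V reference.
Source V1 fixes V_0 = 5 V.
KCL at each unknown node (sum of currents leaving = 0; resistances in Ω):
  Node 1: (V_1 - 0)/12 + (V_1 - 5)/100 = 0
  Node 2: (V_2 - 0)/43 + (V_2 - V_3)/12 = 0
  Node 3: (V_3 - 0)/3.3 + (V_3 - 5)/2.4 + (V_3 - V_2)/12 = 0
Collecting terms (coefficients in siemens):
  0.09333·V_1 = 0.05
  0.1066·V_2 - 0.08333·V_3 = 0
  0.803·V_3 - 0.08333·V_2 = 2.083
Solving these 3 simultaneous equations (Gaussian elimination) gives:
  V_1 = 0.5357 V, V_2 = 2.207 V, V_3 = 2.823 V
The requested potential is V_3 = 2.823 V.

Final answer: V_3 = 2.823 V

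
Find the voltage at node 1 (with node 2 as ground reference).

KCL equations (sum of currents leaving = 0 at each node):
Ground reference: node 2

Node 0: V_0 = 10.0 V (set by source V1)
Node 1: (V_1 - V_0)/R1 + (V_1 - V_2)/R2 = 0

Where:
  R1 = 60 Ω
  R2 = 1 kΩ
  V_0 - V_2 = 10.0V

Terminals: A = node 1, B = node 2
Nodal analysis, taking node 2 as the 0 V reference.
Source V1 fixes V_0 = 10 V.
KCL at each unknown node (sum of currents leaving = 0; resistances in Ω):
  Node 1: (V_1 - 10)/60 + (V_1 - 0)/1000 = 0
Collecting terms: 0.01767 × V_1 = 0.1667  =>  V_1 = 9.434 V
The requested potential is V_1 = 9.434 V.

Final answer: V_1 = 9.434 V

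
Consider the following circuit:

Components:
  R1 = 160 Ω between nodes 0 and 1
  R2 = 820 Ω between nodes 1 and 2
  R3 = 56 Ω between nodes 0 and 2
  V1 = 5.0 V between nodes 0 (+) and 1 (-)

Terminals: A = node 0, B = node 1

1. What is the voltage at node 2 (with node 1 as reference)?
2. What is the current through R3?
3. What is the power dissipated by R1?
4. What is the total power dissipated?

Nodal analysis, taking node 1 as the 0 V reference.
Source V1 fixes V_0 = 5 V.
KCL at each unknown node (sum of currents leaving = 0; resistances in Ω):
  Node 2: (V_2 - 0)/820 + (V_2 - 5)/56 = 0
Collecting terms: 0.01908 × V_2 = 0.08929  =>  V_2 = 4.68 V
Part 1:
  Read off the nodal solution: V_2 = 4.68 V
Part 2:
  I_R3 = (V_0 - V_2)/R3 = (5 - 4.68)/56 = 0.005708 A
  Magnitude: I_R3 = 0.005708 A
Part 3:
  I_R1 = (V_0 - V_1)/R1 = (5 - 0)/160 = 0.03125 A
  P_R1 = I_R1² × R1 = (0.03125)² × 160 = 0.1562 W
Part 4:
  Power in each resistor, P = (ΔV)²/R:
    P_R1 = (5 - 0)²/160 = 0.1562 W
    P_R2 = (0 - 4.68)²/820 = 0.02671 W
    P_R3 = (5 - 4.68)²/56 = 0.001824 W
  P_total = P_R1 + P_R2 + P_R3 = 0.1848 W

Final answers:
1. V_2 = 4.68 V
2. I_R3 = 0.005708 A
3. P_R1 = 0.1562 W
4. P_total = 0.1848 W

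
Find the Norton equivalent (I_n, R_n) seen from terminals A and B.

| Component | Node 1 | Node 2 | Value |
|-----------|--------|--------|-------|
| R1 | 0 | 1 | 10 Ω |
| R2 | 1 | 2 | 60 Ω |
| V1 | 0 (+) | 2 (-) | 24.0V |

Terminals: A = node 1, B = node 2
Find the Thévenin equivalent first; then I_n = V_th/R_th and R_n = R_th.
Step 1 — V_th is the open-circuit voltage V_A - V_B (nothing connected across the terminals).
Nodal analysis, taking node 2 as the 0 V reference.
Source V1 fixes V_0 = 24 V.
KCL at each unknown node (sum of currents leaving = 0; resistances in Ω):
  Node 1: (V_1 - 24)/10 + (V_1 - 0)/60 = 0
Collecting terms: 0.1167 × V_1 = 2.4  =>  V_1 = 20.57 V
V_th = V_1 - V_2 = 20.57 - 0 = 20.57 V
Step 2 — R_th: zero the source — replace V1 by a short circuit (node 2 merges into node 0) — and find the resistance seen between A (node 1) and B (node 0).
Reduce the network between node 1 (A) and node 0 (B) by series/parallel combination:
  Rp1 = R1 ‖ R2 (parallel, both between nodes 0 and 1) = 1/(1/10 + 1/60) = 8.571 Ω
R_th = 8.571 Ω
I_n = V_th/R_th = 20.57/8.571 = 2.4 A, and R_n = R_th = 8.571 Ω

Final answer: I_n = 2.4 A, R_n = 8.571 Ω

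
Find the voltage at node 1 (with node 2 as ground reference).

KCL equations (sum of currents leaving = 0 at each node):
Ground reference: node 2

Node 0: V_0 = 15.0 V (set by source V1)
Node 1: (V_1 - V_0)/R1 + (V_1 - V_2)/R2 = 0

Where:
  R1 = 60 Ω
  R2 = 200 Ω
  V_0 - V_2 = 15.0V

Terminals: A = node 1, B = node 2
Nodal analysis, taking node 2 as the 0 V reference.
Source V1 fixes V_0 = 15 V.
KCL at each unknown node (sum of currents leaving = 0; resistances in Ω):
  Node 1: (V_1 - 15)/60 + (V_1 - 0)/200 = 0
Collecting terms: 0.02167 × V_1 = 0.25  =>  V_1 = 11.54 V
The requested potential is V_1 = 11.54 V.

Final answer: V_1 = 11.54 V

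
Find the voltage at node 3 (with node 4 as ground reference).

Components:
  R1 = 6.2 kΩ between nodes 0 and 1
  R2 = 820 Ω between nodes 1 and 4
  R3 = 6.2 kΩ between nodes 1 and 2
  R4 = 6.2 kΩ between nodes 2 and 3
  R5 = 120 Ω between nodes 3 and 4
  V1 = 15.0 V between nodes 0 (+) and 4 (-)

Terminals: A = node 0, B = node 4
Nodal analysis, taking node 4 as the 0 V reference.
Source V1 fixes V_0 = 15 V.
KCL at each unknown node (sum of currents leaving = 0; resistances in Ω):
  Node 1: (V_1 - 15)/6200 + (V_1 - 0)/820 + (V_1 - V_2)/6200 = 0
  Node 2: (V_2 - V_1)/6200 + (V_2 - V_3)/6200 = 0
  Node 3: (V_3 - V_2)/6200 + (V_3 - 0)/120 = 0
Collecting terms (coefficients in siemens):
  0.001542·V_1 - 0.0001613·V_2 = 0.002419
  0.0003226·V_2 - 0.0001613·V_1 - 0.0001613·V_3 = 0
  0.008495·V_3 - 0.0001613·V_2 = 0
Solving these 3 simultaneous equations (Gaussian elimination) gives:
  V_1 = 1.656 V, V_2 = 0.8361 V, V_3 = 0.01588 V
The requested potential is V_3 = 0.01588 V.

Final answer: V_3 = 0.01588 V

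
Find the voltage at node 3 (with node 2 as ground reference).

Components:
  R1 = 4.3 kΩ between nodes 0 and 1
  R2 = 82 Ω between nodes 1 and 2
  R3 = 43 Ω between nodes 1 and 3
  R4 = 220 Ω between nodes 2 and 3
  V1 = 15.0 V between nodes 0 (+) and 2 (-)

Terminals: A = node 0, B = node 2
Nodal analysis, taking node 2 as the 0 V reference.
Source V1 fixes V_0 = 15 V.
KCL at each unknown node (sum of currents leaving = 0; resistances in Ω):
  Node 1: (V_1 - 15)/4300 + (V_1 - 0)/82 + (V_1 - V_3)/43 = 0
  Node 3: (V_3 - V_1)/43 + (V_3 - 0)/220 = 0
Collecting terms (coefficients in siemens):
  0.03568·V_1 - 0.02326·V_3 = 0.003488
  0.0278·V_3 - 0.02326·V_1 = 0
Determinant D = (0.03568)(0.0278) - (-0.02326)(-0.02326) = 0.0004512
V_1 = [(0.003488)(0.0278) - (-0.02326)(0)]/D = 0.2149 V
V_3 = [(0.03568)(0) - (0.003488)(-0.02326)]/D = 0.1798 V
The requested potential is V_3 = 0.1798 V.

Final answer: V_3 = 0.1798 V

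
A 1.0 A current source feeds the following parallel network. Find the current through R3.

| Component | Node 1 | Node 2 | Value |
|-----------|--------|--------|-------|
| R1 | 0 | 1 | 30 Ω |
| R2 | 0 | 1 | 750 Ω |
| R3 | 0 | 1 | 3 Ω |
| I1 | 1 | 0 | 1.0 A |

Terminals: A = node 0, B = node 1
All resistors sit directly between nodes 0 and 1, so they are in parallel and share one voltage V; the full source current 1 A splits among them.
1/R_par = 1/30 + 1/750 + 1/3 = 0.368 S  =>  R_par = 2.717 Ω
V = I × R_par = 1 × 2.717 = 2.717 V
I_R3 = V/R3 = 2.717/3 = 0.9058 A

Final answer: 0.9058 A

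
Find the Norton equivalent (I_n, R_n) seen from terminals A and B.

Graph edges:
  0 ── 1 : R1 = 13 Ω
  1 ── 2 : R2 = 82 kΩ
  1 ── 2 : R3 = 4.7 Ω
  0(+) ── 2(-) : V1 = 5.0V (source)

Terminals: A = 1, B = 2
Find the Thévenin equivalent first; then I_n = V_th/R_th and R_n = R_th.
Step 1 — V_th is the open-circuit voltage V_A - V_B (nothing connected across the terminals).
Nodal analysis, taking node 2 as the 0 V reference.
Source V1 fixes V_0 = 5 V.
KCL at each unknown node (sum of currents leaving = 0; resistances in Ω):
  Node 1: (V_1 - 5)/13 + (V_1 - 0)/82000 + (V_1 - 0)/4.7 = 0
Collecting terms: 0.2897 × V_1 = 0.3846  =>  V_1 = 1.328 V
V_th = V_1 - V_2 = 1.328 - 0 = 1.328 V
Step 2 — R_th: zero the source — replace V1 by a short circuit (node 2 merges into node 0) — and find the resistance seen between A (node 1) and B (node 0).
Reduce the network between node 1 (A) and node 0 (B) by series/parallel combination:
  Rp1 = R1 ‖ R2 ‖ R3 (parallel, all between nodes 0 and 1) = 1/(1/13 + 1/82000 + 1/4.7) = 3.452 Ω
R_th = 3.452 Ω
I_n = V_th/R_th = 1.328/3.452 = 0.3846 A, and R_n = R_th = 3.452 Ω

Final answer: I_n = 0.3846 A, R_n = 3.452 Ω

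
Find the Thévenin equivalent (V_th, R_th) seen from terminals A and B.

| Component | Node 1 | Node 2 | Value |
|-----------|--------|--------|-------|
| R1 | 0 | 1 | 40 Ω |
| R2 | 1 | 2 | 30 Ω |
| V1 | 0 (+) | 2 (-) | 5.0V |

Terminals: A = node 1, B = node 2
Step 1 — V_th is the open-circuit voltage V_A - V_B (nothing connected across the terminals).
Nodal analysis, taking node 2 as the 0 V reference.
Source V1 fixes V_0 = 5 V.
KCL at each unknown node (sum of currents leaving = 0; resistances in Ω):
  Node 1: (V_1 - 5)/40 + (V_1 - 0)/30 = 0
Collecting terms: 0.05833 × V_1 = 0.125  =>  V_1 = 2.143 V
V_th = V_1 - V_2 = 2.143 - 0 = 2.143 V
Step 2 — R_th: zero the source — replace V1 by a short circuit (node 2 merges into node 0) — and find the resistance seen between A (node 1) and B (node 0).
Reduce the network between node 1 (A) and node 0 (B) by series/parallel combination:
  Rp1 = R1 ‖ R2 (parallel, both between nodes 0 and 1) = 1/(1/40 + 1/30) = 17.14 Ω
R_th = 17.14 Ω

Final answer: V_th = 2.143 V, R_th = 17.14 Ω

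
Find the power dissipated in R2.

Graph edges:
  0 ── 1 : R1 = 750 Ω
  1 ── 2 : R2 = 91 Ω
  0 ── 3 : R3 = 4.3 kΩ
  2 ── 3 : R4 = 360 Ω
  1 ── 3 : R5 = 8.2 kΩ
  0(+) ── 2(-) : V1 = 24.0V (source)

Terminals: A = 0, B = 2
Nodal analysis, taking node 2 as the 0 V reference.
Source V1 fixes V_0 = 24 V.
KCL at each unknown node (sum of currents leaving = 0; resistances in Ω):
  Node 1: (V_1 - 24)/750 + (V_1 - 0)/91 + (V_1 - V_3)/8200 = 0
  Node 3: (V_3 - 24)/4300 + (V_3 - 0)/360 + (V_3 - V_1)/8200 = 0
Collecting terms (coefficients in siemens):
  0.01244·V_1 - 0.000122·V_3 = 0.032
  0.003132·V_3 - 0.000122·V_1 = 0.005581
Determinant D = (0.01244)(0.003132) - (-0.000122)(-0.000122) = 0.00003896
V_1 = [(0.032)(0.003132) - (-0.000122)(0.005581)]/D = 2.59 V
V_3 = [(0.01244)(0.005581) - (0.032)(-0.000122)]/D = 1.883 V
I_R2 = (V_1 - V_2)/R2 = (2.59 - 0)/91 = 0.02846 A
P_R2 = I_R2² × R2 = (0.02846)² × 91 = 0.07371 W

Final answer: 0.07371 W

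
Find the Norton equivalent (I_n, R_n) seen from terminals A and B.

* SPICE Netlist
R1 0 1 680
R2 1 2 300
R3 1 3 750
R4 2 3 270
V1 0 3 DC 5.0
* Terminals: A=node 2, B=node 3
Find the Thévenin equivalent first; then I_n = V_th/R_th and R_n = R_th.
Step 1 — V_th is the open-circuit voltage V_A - V_B (nothing connected across the terminals).
Nodal analysis, taking node 3 as the 0 V reference.
Source V1 fixes V_0 = 5 V.
KCL at each unknown node (sum of currents leaving = 0; resistances in Ω):
  Node 1: (V_1 - 5)/680 + (V_1 - V_2)/300 + (V_1 - 0)/750 = 0
  Node 2: (V_2 - V_1)/300 + (V_2 - 0)/270 = 0
Collecting terms (coefficients in siemens):
  0.006137·V_1 - 0.003333·V_2 = 0.007353
  0.007037·V_2 - 0.003333·V_1 = 0
Determinant D = (0.006137)(0.007037) - (-0.003333)(-0.003333) = 0.00003208
V_1 = [(0.007353)(0.007037) - (-0.003333)(0)]/D = 1.613 V
V_2 = [(0.006137)(0) - (0.007353)(-0.003333)]/D = 0.7641 V
V_th = V_2 - V_3 = 0.7641 - 0 = 0.7641 V
Step 2 — R_th: zero the source — replace V1 by a short circuit (node 3 merges into node 0) — and find the resistance seen between A (node 2) and B (node 0).
Reduce the network between node 2 (A) and node 0 (B) by series/parallel combination:
  Rp1 = R1 ‖ R3 (parallel, both between nodes 0 and 1) = 1/(1/680 + 1/750) = 356.6 Ω
  Rs1 = R2 + Rp1 (series, joined only at node 1) = 300 + 356.6 = 656.6 Ω
  Rp2 = R4 ‖ Rs1 (parallel, both between nodes 0 and 2) = 1/(1/270 + 1/656.6) = 191.3 Ω
R_th = 191.3 Ω
I_n = V_th/R_th = 0.7641/191.3 = 0.003994 A, and R_n = R_th = 191.3 Ω

Final answer: I_n = 0.003994 A, R_n = 191.3 Ω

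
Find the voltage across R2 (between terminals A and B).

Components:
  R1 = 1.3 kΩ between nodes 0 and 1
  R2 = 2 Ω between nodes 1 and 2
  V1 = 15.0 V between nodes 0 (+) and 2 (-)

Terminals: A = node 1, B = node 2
R1 and R2 are in series across V1 (node 0 → node 1 → node 2), and the output A–B is taken across R2, so this is a voltage divider.
Series current: I = V1/(R1 + R2) = 15/(1300 + 2) = 15/1302 = 0.01152 A
V_R2 = I × R2 = V1 × R2/(R1 + R2) = 15 × 2/1302 = 0.02304 V

Final answer: 0.02304 V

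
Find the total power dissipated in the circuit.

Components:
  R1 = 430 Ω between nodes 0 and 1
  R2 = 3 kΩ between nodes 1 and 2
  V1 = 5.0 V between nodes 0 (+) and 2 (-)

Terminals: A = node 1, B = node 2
Nodal analysis, taking node 2 as the 0 V reference.
Source V1 fixes V_0 = 5 V.
KCL at each unknown node (sum of currents leaving = 0; resistances in Ω):
  Node 1: (V_1 - 5)/430 + (V_1 - 0)/3000 = 0
Collecting terms: 0.002659 × V_1 = 0.01163  =>  V_1 = 4.373 V
Power in each resistor, P = (ΔV)²/R:
  P_R1 = (5 - 4.373)²/430 = 0.0009137 W
  P_R2 = (4.373 - 0)²/3000 = 0.006375 W
P_total = P_R1 + P_R2 = 0.007289 W

Final answer: 0.007289 W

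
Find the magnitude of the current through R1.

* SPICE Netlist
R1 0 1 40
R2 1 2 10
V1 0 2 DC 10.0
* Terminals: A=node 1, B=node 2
Nodal analysis, taking node 2 as the 0 V reference.
Source V1 fixes V_0 = 10 V.
KCL at each unknown node (sum of currents leaving = 0; resistances in Ω):
  Node 1: (V_1 - 10)/40 + (V_1 - 0)/10 = 0
Collecting terms: 0.125 × V_1 = 0.25  =>  V_1 = 2 V
I_R1 = (V_0 - V_1)/R1 = (10 - 2)/40 = 0.2 A
|I_R1| = 0.2 A

Final answer: |I_R1| = 0.2 A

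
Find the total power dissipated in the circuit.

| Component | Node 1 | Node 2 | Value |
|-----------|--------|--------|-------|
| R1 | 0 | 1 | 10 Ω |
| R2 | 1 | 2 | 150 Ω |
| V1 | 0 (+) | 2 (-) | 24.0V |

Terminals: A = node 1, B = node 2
Nodal analysis, taking node 2 as the 0 V reference.
Source V1 fixes V_0 = 24 V.
KCL at each unknown node (sum of currents leaving = 0; resistances in Ω):
  Node 1: (V_1 - 24)/10 + (V_1 - 0)/150 = 0
Collecting terms: 0.1067 × V_1 = 2.4  =>  V_1 = 22.5 V
Power in each resistor, P = (ΔV)²/R:
  P_R1 = (24 - 22.5)²/10 = 0.225 W
  P_R2 = (22.5 - 0)²/150 = 3.375 W
P_total = P_R1 + P_R2 = 3.6 W

Final answer: 3.6 W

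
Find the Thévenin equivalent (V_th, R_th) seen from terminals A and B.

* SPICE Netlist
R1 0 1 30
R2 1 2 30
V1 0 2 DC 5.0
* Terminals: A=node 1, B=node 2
Step 1 — V_th is the open-circuit voltage V_A - V_B (nothing connected across the terminals).
Nodal analysis, taking node 2 as the 0 V reference.
Source V1 fixes V_0 = 5 V.
KCL at each unknown node (sum of currents leaving = 0; resistances in Ω):
  Node 1: (V_1 - 5)/30 + (V_1 - 0)/30 = 0
Collecting terms: 0.06667 × V_1 = 0.1667  =>  V_1 = 2.5 V
V_th = V_1 - V_2 = 2.5 - 0 = 2.5 V
Step 2 — R_th: zero the source — replace V1 by a short circuit (node 2 merges into node 0) — and find the resistance seen between A (node 1) and B (node 0).
Reduce the network between node 1 (A) and node 0 (B) by series/parallel combination:
  Rp1 = R1 ‖ R2 (parallel, both between nodes 0 and 1) = 1/(1/30 + 1/30) = 15 Ω
R_th = 15 Ω

Final answer: V_th = 2.5 V, R_th = 15 Ω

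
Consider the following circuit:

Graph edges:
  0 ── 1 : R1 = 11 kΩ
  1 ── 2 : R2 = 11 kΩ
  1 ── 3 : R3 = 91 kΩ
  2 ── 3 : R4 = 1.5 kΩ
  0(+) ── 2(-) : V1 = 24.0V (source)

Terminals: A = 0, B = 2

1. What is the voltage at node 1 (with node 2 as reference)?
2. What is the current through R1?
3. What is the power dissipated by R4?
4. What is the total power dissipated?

Nodal analysis, taking node 2 as the 0 V reference.
Source V1 fixes V_0 = 24 V.
KCL at each unknown node (sum of currents leaving = 0; resistances in Ω):
  Node 1: (V_1 - 24)/11000 + (V_1 - 0)/11000 + (V_1 - V_3)/91000 = 0
  Node 3: (V_3 - V_1)/91000 + (V_3 - 0)/1500 = 0
Collecting terms (coefficients in siemens):
  0.0001928·V_1 - 0.00001099·V_3 = 0.002182
  0.0006777·V_3 - 0.00001099·V_1 = 0
Determinant D = (0.0001928)(0.0006777) - (-0.00001099)(-0.00001099) = 0.0000001305
V_1 = [(0.002182)(0.0006777) - (-0.00001099)(0)]/D = 11.33 V
V_3 = [(0.0001928)(0) - (0.002182)(-0.00001099)]/D = 0.1837 V
Part 1:
  Read off the nodal solution: V_1 = 11.33 V
Part 2:
  I_R1 = (V_0 - V_1)/R1 = (24 - 11.33)/11000 = 0.001152 A
  Magnitude: I_R1 = 0.001152 A
Part 3:
  I_R4 = (V_2 - V_3)/R4 = (0 - 0.1837)/1500 = -0.0001224 A
  P_R4 = I_R4² × R4 = (-0.0001224)² × 1500 = 0.00002249 W
Part 4:
  Power in each resistor, P = (ΔV)²/R:
    P_R1 = (24 - 11.33)²/11000 = 0.0146 W
    P_R2 = (11.33 - 0)²/11000 = 0.01166 W
    P_R3 = (11.33 - 0.1837)²/91000 = 0.001364 W
    P_R4 = (0 - 0.1837)²/1500 = 0.00002249 W
  P_total = P_R1 + P_R2 + P_R3 + P_R4 = 0.02765 W

Final answers:
1. V_1 = 11.33 V
2. I_R1 = 0.001152 A
3. P_R4 = 2.249e-05 W
4. P_total = 0.02765 W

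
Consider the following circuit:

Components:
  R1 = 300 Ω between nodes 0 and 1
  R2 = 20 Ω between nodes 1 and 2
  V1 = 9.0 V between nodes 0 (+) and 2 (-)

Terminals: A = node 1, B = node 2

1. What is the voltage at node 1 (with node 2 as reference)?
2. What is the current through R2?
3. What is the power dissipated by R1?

Nodal analysis, taking node 2 as the 0 V reference.
Source V1 fixes V_0 = 9 V.
KCL at each unknown node (sum of currents leaving = 0; resistances in Ω):
  Node 1: (V_1 - 9)/300 + (V_1 - 0)/20 = 0
Collecting terms: 0.05333 × V_1 = 0.03  =>  V_1 = 0.5625 V
Part 1:
  Read off the nodal solution: V_1 = 0.5625 V
Part 2:
  I_R2 = (V_1 - V_2)/R2 = (0.5625 - 0)/20 = 0.02813 A
  Magnitude: I_R2 = 0.02813 A
Part 3:
  I_R1 = (V_0 - V_1)/R1 = (9 - 0.5625)/300 = 0.02813 A
  P_R1 = I_R1² × R1 = (0.02813)² × 300 = 0.2373 W

Final answers:
1. V_1 = 0.5625 V
2. I_R2 = 0.02813 A
3. P_R1 = 0.2373 W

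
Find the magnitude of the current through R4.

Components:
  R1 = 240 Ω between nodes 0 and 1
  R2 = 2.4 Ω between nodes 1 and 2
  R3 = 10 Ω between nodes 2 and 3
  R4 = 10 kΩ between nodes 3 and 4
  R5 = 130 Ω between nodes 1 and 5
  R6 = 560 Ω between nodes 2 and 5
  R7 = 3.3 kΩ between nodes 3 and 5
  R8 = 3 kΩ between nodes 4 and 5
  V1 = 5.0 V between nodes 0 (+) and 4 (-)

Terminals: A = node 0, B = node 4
Nodal analysis, taking node 4 as the 0 V reference.
Source V1 fixes V_0 = 5 V.
KCL at each unknown node (sum of currents leaving = 0; resistances in Ω):
  Node 1: (V_1 - 5)/240 + (V_1 - V_2)/2.4 + (V_1 - V_5)/130 = 0
  Node 2: (V_2 - V_1)/2.4 + (V_2 - V_3)/10 + (V_2 - V_5)/560 = 0
  Node 3: (V_3 - V_2)/10 + (V_3 - 0)/10000 + (V_3 - V_5)/3300 = 0
  Node 5: (V_5 - V_1)/130 + (V_5 - V_2)/560 + (V_5 - V_3)/3300 + (V_5 - 0)/3000 = 0
Collecting terms (coefficients in siemens):
  0.4285·V_1 - 0.4167·V_2 - 0.007692·V_5 = 0.02083
  0.5185·V_2 - 0.4167·V_1 - 0.1·V_3 - 0.001786·V_5 = 0
  0.1004·V_3 - 0.1·V_2 - 0.000303·V_5 = 0
  0.01011·V_5 - 0.007692·V_1 - 0.001786·V_2 - 0.000303·V_3 = 0
Solving these 4 simultaneous equations (Gaussian elimination) gives:
  V_1 = 4.54 V, V_2 = 4.538 V, V_3 = 4.533 V, V_5 = 4.39 V
I_R4 = (V_3 - V_4)/R4 = (4.533 - 0)/10000 = 0.0004533 A
|I_R4| = 0.0004533 A

Final answer: |I_R4| = 0.0004533 A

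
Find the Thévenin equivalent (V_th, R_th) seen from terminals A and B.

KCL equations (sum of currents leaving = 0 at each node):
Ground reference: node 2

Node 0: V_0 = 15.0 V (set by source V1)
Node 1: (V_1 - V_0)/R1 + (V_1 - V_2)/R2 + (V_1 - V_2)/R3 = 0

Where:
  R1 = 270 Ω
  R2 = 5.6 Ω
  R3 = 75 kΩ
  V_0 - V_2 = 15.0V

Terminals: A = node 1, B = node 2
Step 1 — V_th is the open-circuit voltage V_A - V_B (nothing connected across the terminals).
Nodal analysis, taking node 2 as the 0 V reference.
Source V1 fixes V_0 = 15 V.
KCL at each unknown node (sum of currents leaving = 0; resistances in Ω):
  Node 1: (V_1 - 15)/270 + (V_1 - 0)/5.6 + (V_1 - 0)/75000 = 0
Collecting terms: 0.1823 × V_1 = 0.05556  =>  V_1 = 0.3048 V
V_th = V_1 - V_2 = 0.3048 - 0 = 0.3048 V
Step 2 — R_th: zero the source — replace V1 by a short circuit (node 2 merges into node 0) — and find the resistance seen between A (node 1) and B (node 0).
Reduce the network between node 1 (A) and node 0 (B) by series/parallel combination:
  Rp1 = R1 ‖ R2 ‖ R3 (parallel, all between nodes 0 and 1) = 1/(1/270 + 1/5.6 + 1/75000) = 5.486 Ω
R_th = 5.486 Ω

Final answer: V_th = 0.3048 V, R_th = 5.486 Ω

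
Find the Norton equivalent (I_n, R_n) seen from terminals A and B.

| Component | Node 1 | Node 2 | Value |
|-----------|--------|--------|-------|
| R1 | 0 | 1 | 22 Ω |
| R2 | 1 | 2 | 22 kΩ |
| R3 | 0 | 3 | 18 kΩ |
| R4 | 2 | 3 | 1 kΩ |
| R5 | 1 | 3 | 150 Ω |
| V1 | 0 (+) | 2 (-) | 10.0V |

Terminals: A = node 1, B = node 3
Find the Thévenin equivalent first; then I_n = V_th/R_th and R_n = R_th.
Step 1 — V_th is the open-circuit voltage V_A - V_B (nothing connected across the terminals).
Nodal analysis, taking node 2 as the 0 V reference.
Source V1 fixes V_0 = 10 V.
KCL at each unknown node (sum of currents leaving = 0; resistances in Ω):
  Node 1: (V_1 - 10)/22 + (V_1 - 0)/22000 + (V_1 - V_3)/150 = 0
  Node 3: (V_3 - 10)/18000 + (V_3 - 0)/1000 + (V_3 - V_1)/150 = 0
Collecting terms (coefficients in siemens):
  0.05217·V_1 - 0.006667·V_3 = 0.4545
  0.007722·V_3 - 0.006667·V_1 = 0.0005556
Determinant D = (0.05217)(0.007722) - (-0.006667)(-0.006667) = 0.0003584
V_1 = [(0.4545)(0.007722) - (-0.006667)(0.0005556)]/D = 9.804 V
V_3 = [(0.05217)(0.0005556) - (0.4545)(-0.006667)]/D = 8.536 V
V_th = V_1 - V_3 = 9.804 - 8.536 = 1.268 V
Step 2 — R_th: zero the source — replace V1 by a short circuit (node 2 merges into node 0) — and find the resistance seen between A (node 1) and B (node 3).
Reduce the network between node 1 (A) and node 3 (B) by series/parallel combination:
  Rp1 = R1 ‖ R2 (parallel, both between nodes 0 and 1) = 1/(1/22 + 1/22000) = 21.98 Ω
  Rp2 = R3 ‖ R4 (parallel, both between nodes 0 and 3) = 1/(1/18000 + 1/1000) = 947.4 Ω
  Rs1 = Rp1 + Rp2 (series, joined only at node 0) = 21.98 + 947.4 = 969.3 Ω
  Rp3 = R5 ‖ Rs1 (parallel, both between nodes 1 and 3) = 1/(1/150 + 1/969.3) = 129.9 Ω
R_th = 129.9 Ω
I_n = V_th/R_th = 1.268/129.9 = 0.009763 A, and R_n = R_th = 129.9 Ω

Final answer: I_n = 0.009763 A, R_n = 129.9 Ω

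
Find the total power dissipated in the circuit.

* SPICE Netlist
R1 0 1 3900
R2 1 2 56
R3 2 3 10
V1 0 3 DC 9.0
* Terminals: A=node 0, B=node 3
Nodal analysis, taking node 3 as the 0 V reference.
Source V1 fixes V_0 = 9 V.
KCL at each unknown node (sum of currents leaving = 0; resistances in Ω):
  Node 1: (V_1 - 9)/3900 + (V_1 - V_2)/56 = 0
  Node 2: (V_2 - V_1)/56 + (V_2 - 0)/10 = 0
Collecting terms (coefficients in siemens):
  0.01811·V_1 - 0.01786·V_2 = 0.002308
  0.1179·V_2 - 0.01786·V_1 = 0
Determinant D = (0.01811)(0.1179) - (-0.01786)(-0.01786) = 0.001816
V_1 = [(0.002308)(0.1179) - (-0.01786)(0)]/D = 0.1498 V
V_2 = [(0.01811)(0) - (0.002308)(-0.01786)]/D = 0.02269 V
Power in each resistor, P = (ΔV)²/R:
  P_R1 = (9 - 0.1498)²/3900 = 0.02008 W
  P_R2 = (0.1498 - 0.02269)²/56 = 0.0002884 W
  P_R3 = (0.02269 - 0)²/10 = 0.0000515 W
P_total = P_R1 + P_R2 + P_R3 = 0.02042 W

Final answer: 0.02042 W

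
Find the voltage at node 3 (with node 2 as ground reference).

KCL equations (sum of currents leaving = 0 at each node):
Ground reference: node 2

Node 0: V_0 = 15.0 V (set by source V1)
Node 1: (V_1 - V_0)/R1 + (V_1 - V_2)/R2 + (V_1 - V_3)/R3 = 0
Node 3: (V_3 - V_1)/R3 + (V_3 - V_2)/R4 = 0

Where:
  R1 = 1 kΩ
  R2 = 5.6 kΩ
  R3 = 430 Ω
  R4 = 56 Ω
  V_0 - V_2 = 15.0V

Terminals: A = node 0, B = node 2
Nodal analysis, taking node 2 as the 0 V reference.
Source V1 fixes V_0 = 15 V.
KCL at each unknown node (sum of currents leaving = 0; resistances in Ω):
  Node 1: (V_1 - 15)/1000 + (V_1 - 0)/5600 + (V_1 - V_3)/430 = 0
  Node 3: (V_3 - V_1)/430 + (V_3 - 0)/56 = 0
Collecting terms (coefficients in siemens):
  0.003504·V_1 - 0.002326·V_3 = 0.015
  0.02018·V_3 - 0.002326·V_1 = 0
Determinant D = (0.003504)(0.02018) - (-0.002326)(-0.002326) = 0.00006532
V_1 = [(0.015)(0.02018) - (-0.002326)(0)]/D = 4.635 V
V_3 = [(0.003504)(0) - (0.015)(-0.002326)]/D = 0.5341 V
The requested potential is V_3 = 0.5341 V.

Final answer: V_3 = 0.5341 V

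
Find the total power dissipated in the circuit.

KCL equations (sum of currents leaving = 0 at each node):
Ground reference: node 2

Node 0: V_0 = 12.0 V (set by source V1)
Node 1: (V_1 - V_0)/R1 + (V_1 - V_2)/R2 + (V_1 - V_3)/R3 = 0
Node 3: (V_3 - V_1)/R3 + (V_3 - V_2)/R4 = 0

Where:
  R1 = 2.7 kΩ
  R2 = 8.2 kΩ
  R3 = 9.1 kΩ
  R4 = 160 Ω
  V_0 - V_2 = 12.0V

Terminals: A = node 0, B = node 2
Nodal analysis, taking node 2 as the 0 V reference.
Source V1 fixes V_0 = 12 V.
KCL at each unknown node (sum of currents leaving = 0; resistances in Ω):
  Node 1: (V_1 - 12)/2700 + (V_1 - 0)/8200 + (V_1 - V_3)/9100 = 0
  Node 3: (V_3 - V_1)/9100 + (V_3 - 0)/160 = 0
Collecting terms (coefficients in siemens):
  0.0006022·V_1 - 0.0001099·V_3 = 0.004444
  0.00636·V_3 - 0.0001099·V_1 = 0
Determinant D = (0.0006022)(0.00636) - (-0.0001099)(-0.0001099) = 0.000003818
V_1 = [(0.004444)(0.00636) - (-0.0001099)(0)]/D = 7.404 V
V_3 = [(0.0006022)(0) - (0.004444)(-0.0001099)]/D = 0.1279 V
Power in each resistor, P = (ΔV)²/R:
  P_R1 = (12 - 7.404)²/2700 = 0.007825 W
  P_R2 = (7.404 - 0)²/8200 = 0.006684 W
  P_R3 = (7.404 - 0.1279)²/9100 = 0.005817 W
  P_R4 = (0 - 0.1279)²/160 = 0.0001023 W
P_total = P_R1 + P_R2 + P_R3 + P_R4 = 0.02043 W

Final answer: 0.02043 W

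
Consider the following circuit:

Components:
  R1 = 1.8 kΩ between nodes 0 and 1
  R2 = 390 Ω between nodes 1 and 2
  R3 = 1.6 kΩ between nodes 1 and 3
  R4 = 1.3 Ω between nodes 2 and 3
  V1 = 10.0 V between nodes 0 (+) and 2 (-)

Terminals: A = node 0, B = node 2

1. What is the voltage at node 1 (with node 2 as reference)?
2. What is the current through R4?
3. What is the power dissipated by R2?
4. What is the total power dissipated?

Nodal analysis, taking node 2 as the 0 V reference.
Source V1 fixes V_0 = 10 V.
KCL at each unknown node (sum of currents leaving = 0; resistances in Ω):
  Node 1: (V_1 - 10)/1800 + (V_1 - 0)/390 + (V_1 - V_3)/1600 = 0
  Node 3: (V_3 - V_1)/1600 + (V_3 - 0)/1.3 = 0
Collecting terms (coefficients in siemens):
  0.003745·V_1 - 0.000625·V_3 = 0.005556
  0.7699·V_3 - 0.000625·V_1 = 0
Determinant D = (0.003745)(0.7699) - (-0.000625)(-0.000625) = 0.002882
V_1 = [(0.005556)(0.7699) - (-0.000625)(0)]/D = 1.484 V
V_3 = [(0.003745)(0) - (0.005556)(-0.000625)]/D = 0.001205 V
Part 1:
  Read off the nodal solution: V_1 = 1.484 V
Part 2:
  I_R4 = (V_2 - V_3)/R4 = (0 - 0.001205)/1.3 = -0.0009266 A
  Magnitude: I_R4 = 0.0009266 A
Part 3:
  I_R2 = (V_1 - V_2)/R2 = (1.484 - 0)/390 = 0.003805 A
  P_R2 = I_R2² × R2 = (0.003805)² × 390 = 0.005645 W
Part 4:
  Power in each resistor, P = (ΔV)²/R:
    P_R1 = (10 - 1.484)²/1800 = 0.04029 W
    P_R2 = (1.484 - 0)²/390 = 0.005645 W
    P_R3 = (1.484 - 0.001205)²/1600 = 0.001374 W
    P_R4 = (0 - 0.001205)²/1.3 = 0.000001116 W
  P_total = P_R1 + P_R2 + P_R3 + P_R4 = 0.04731 W

Final answers:
1. V_1 = 1.484 V
2. I_R4 = 0.0009266 A
3. P_R2 = 0.005645 W
4. P_total = 0.04731 W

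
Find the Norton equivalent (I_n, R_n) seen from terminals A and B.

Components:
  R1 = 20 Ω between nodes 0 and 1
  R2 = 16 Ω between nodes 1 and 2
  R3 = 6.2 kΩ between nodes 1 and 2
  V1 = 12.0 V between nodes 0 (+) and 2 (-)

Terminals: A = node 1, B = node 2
Find the Thévenin equivalent first; then I_n = V_th/R_th and R_n = R_th.
Step 1 — V_th is the open-circuit voltage V_A - V_B (nothing connected across the terminals).
Nodal analysis, taking node 2 as the 0 V reference.
Source V1 fixes V_0 = 12 V.
KCL at each unknown node (sum of currents leaving = 0; resistances in Ω):
  Node 1: (V_1 - 12)/20 + (V_1 - 0)/16 + (V_1 - 0)/6200 = 0
Collecting terms: 0.1127 × V_1 = 0.6  =>  V_1 = 5.326 V
V_th = V_1 - V_2 = 5.326 - 0 = 5.326 V
Step 2 — R_th: zero the source — replace V1 by a short circuit (node 2 merges into node 0) — and find the resistance seen between A (node 1) and B (node 0).
Reduce the network between node 1 (A) and node 0 (B) by series/parallel combination:
  Rp1 = R1 ‖ R2 ‖ R3 (parallel, all between nodes 0 and 1) = 1/(1/20 + 1/16 + 1/6200) = 8.876 Ω
R_th = 8.876 Ω
I_n = V_th/R_th = 5.326/8.876 = 0.6 A, and R_n = R_th = 8.876 Ω

Final answer: I_n = 0.6 A, R_n = 8.876 Ω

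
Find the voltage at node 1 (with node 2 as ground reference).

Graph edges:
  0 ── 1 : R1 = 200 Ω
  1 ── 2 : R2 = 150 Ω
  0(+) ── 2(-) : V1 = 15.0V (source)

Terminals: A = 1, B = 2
Nodal analysis, taking node 2 as the 0 V reference.
Source V1 fixes V_0 = 15 V.
KCL at each unknown node (sum of currents leaving = 0; resistances in Ω):
  Node 1: (V_1 - 15)/200 + (V_1 - 0)/150 = 0
Collecting terms: 0.01167 × V_1 = 0.075  =>  V_1 = 6.429 V
The requested potential is V_1 = 6.429 V.

Final answer: V_1 = 6.429 V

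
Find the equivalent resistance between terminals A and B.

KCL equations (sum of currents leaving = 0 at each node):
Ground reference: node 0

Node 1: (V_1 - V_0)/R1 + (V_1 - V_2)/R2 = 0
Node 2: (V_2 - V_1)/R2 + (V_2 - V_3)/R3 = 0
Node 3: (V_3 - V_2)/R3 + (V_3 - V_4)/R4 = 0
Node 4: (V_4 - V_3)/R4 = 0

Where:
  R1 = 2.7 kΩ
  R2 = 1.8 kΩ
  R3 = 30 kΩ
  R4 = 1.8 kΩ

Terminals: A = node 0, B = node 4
Reduce the network between node 0 (A) and node 4 (B) by series/parallel combination:
  Rs1 = R1 + R2 (series, joined only at node 1) = 2700 + 1800 = 4500 Ω
  Rs2 = R3 + Rs1 (series, joined only at node 2) = 30000 + 4500 = 34500 Ω
  Rs3 = R4 + Rs2 (series, joined only at node 3) = 1800 + 34500 = 36300 Ω
R_eq = 36.3 kΩ

Final answer: 36.3 kΩ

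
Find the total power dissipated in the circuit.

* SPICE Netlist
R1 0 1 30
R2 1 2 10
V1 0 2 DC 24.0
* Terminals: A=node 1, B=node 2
Nodal analysis, taking node 2 as the 0 V reference.
Source V1 fixes V_0 = 24 V.
KCL at each unknown node (sum of currents leaving = 0; resistances in Ω):
  Node 1: (V_1 - 24)/30 + (V_1 - 0)/10 = 0
Collecting terms: 0.1333 × V_1 = 0.8  =>  V_1 = 6 V
Power in each resistor, P = (ΔV)²/R:
  P_R1 = (24 - 6)²/30 = 10.8 W
  P_R2 = (6 - 0)²/10 = 3.6 W
P_total = P_R1 + P_R2 = 14.4 W

Final answer: 14.4 W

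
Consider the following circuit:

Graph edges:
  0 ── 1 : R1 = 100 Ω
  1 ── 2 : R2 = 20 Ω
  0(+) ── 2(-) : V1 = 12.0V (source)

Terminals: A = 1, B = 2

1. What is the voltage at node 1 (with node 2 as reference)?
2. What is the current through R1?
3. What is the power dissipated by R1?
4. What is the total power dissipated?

Nodal analysis, taking node 2 as the 0 V reference.
Source V1 fixes V_0 = 12 V.
KCL at each unknown node (sum of currents leaving = 0; resistances in Ω):
  Node 1: (V_1 - 12)/100 + (V_1 - 0)/20 = 0
Collecting terms: 0.06 × V_1 = 0.12  =>  V_1 = 2 V
Part 1:
  Read off the nodal solution: V_1 = 2 V
Part 2:
  I_R1 = (V_0 - V_1)/R1 = (12 - 2)/100 = 0.1 A
  Magnitude: I_R1 = 0.1 A
Part 3:
  I_R1 = (V_0 - V_1)/R1 = (12 - 2)/100 = 0.1 A
  P_R1 = I_R1² × R1 = (0.1)² × 100 = 1 W
Part 4:
  Power in each resistor, P = (ΔV)²/R:
    P_R1 = (12 - 2)²/100 = 1 W
    P_R2 = (2 - 0)²/20 = 0.2 W
  P_total = P_R1 + P_R2 = 1.2 W

Final answers:
1. V_1 = 2 V
2. I_R1 = 0.1 A
3. P_R1 = 1 W
4. P_total = 1.2 W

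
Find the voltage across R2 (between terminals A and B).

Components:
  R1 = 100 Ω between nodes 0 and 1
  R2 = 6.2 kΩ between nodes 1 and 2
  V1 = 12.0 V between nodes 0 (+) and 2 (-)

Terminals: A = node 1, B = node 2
R1 and R2 are in series across V1 (node 0 → node 1 → node 2), and the output A–B is taken across R2, so this is a voltage divider.
Series current: I = V1/(R1 + R2) = 12/(100 + 6200) = 12/6300 = 0.001905 A
V_R2 = I × R2 = V1 × R2/(R1 + R2) = 12 × 6200/6300 = 11.81 V

Final answer: 11.81 V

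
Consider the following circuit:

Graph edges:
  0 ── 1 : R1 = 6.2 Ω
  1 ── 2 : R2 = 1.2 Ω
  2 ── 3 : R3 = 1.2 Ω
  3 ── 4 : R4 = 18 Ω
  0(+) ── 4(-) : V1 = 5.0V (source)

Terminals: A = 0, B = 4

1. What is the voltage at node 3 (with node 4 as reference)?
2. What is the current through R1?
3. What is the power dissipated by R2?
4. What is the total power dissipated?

Nodal analysis, taking node 4 as the 0 V reference.
Source V1 fixes V_0 = 5 V.
KCL at each unknown node (sum of currents leaving = 0; resistances in Ω):
  Node 1: (V_1 - 5)/6.2 + (V_1 - V_2)/1.2 = 0
  Node 2: (V_2 - V_1)/1.2 + (V_2 - V_3)/1.2 = 0
  Node 3: (V_3 - V_2)/1.2 + (V_3 - 0)/18 = 0
Collecting terms (coefficients in siemens):
  0.9946·V_1 - 0.8333·V_2 = 0.8065
  1.667·V_2 - 0.8333·V_1 - 0.8333·V_3 = 0
  0.8889·V_3 - 0.8333·V_2 = 0
Solving these 3 simultaneous equations (Gaussian elimination) gives:
  V_1 = 3.835 V, V_2 = 3.609 V, V_3 = 3.383 V
Part 1:
  Read off the nodal solution: V_3 = 3.383 V
Part 2:
  I_R1 = (V_0 - V_1)/R1 = (5 - 3.835)/6.2 = 0.188 A
  Magnitude: I_R1 = 0.188 A
Part 3:
  I_R2 = (V_1 - V_2)/R2 = (3.835 - 3.609)/1.2 = 0.188 A
  P_R2 = I_R2² × R2 = (0.188)² × 1.2 = 0.0424 W
Part 4:
  Power in each resistor, P = (ΔV)²/R:
    P_R1 = (5 - 3.835)²/6.2 = 0.2191 W
    P_R2 = (3.835 - 3.609)²/1.2 = 0.0424 W
    P_R3 = (3.609 - 3.383)²/1.2 = 0.0424 W
    P_R4 = (3.383 - 0)²/18 = 0.636 W
  P_total = P_R1 + P_R2 + P_R3 + P_R4 = 0.9398 W

Final answers:
1. V_3 = 3.383 V
2. I_R1 = 0.188 A
3. P_R2 = 0.0424 W
4. P_total = 0.9398 W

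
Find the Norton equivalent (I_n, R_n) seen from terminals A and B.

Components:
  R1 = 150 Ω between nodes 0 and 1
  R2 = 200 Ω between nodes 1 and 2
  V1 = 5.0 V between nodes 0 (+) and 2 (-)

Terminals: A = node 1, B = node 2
Find the Thévenin equivalent first; then I_n = V_th/R_th and R_n = R_th.
Step 1 — V_th is the open-circuit voltage V_A - V_B (nothing connected across the terminals).
Nodal analysis, taking node 2 as the 0 V reference.
Source V1 fixes V_0 = 5 V.
KCL at each unknown node (sum of currents leaving = 0; resistances in Ω):
  Node 1: (V_1 - 5)/150 + (V_1 - 0)/200 = 0
Collecting terms: 0.01167 × V_1 = 0.03333  =>  V_1 = 2.857 V
V_th = V_1 - V_2 = 2.857 - 0 = 2.857 V
Step 2 — R_th: zero the source — replace V1 by a short circuit (node 2 merges into node 0) — and find the resistance seen between A (node 1) and B (node 0).
Reduce the network between node 1 (A) and node 0 (B) by series/parallel combination:
  Rp1 = R1 ‖ R2 (parallel, both between nodes 0 and 1) = 1/(1/150 + 1/200) = 85.71 Ω
R_th = 85.71 Ω
I_n = V_th/R_th = 2.857/85.71 = 0.03333 A, and R_n = R_th = 85.71 Ω

Final answer: I_n = 0.03333 A, R_n = 85.71 Ω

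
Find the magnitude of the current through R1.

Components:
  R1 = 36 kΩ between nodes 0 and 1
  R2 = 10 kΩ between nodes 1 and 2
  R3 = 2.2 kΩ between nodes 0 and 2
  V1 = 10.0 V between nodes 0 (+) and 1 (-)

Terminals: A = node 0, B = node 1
Nodal analysis, taking node 1 as the 0 V reference.
Source V1 fixes V_0 = 10 V.
KCL at each unknown node (sum of currents leaving = 0; resistances in Ω):
  Node 2: (V_2 - 0)/10000 + (V_2 - 10)/2200 = 0
Collecting terms: 0.0005545 × V_2 = 0.004545  =>  V_2 = 8.197 V
I_R1 = (V_0 - V_1)/R1 = (10 - 0)/36000 = 0.0002778 A
|I_R1| = 0.0002778 A

Final answer: |I_R1| = 0.0002778 A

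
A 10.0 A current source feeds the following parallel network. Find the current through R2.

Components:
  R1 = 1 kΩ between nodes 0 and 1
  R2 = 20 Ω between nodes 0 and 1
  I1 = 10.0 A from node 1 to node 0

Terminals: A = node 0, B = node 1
All resistors sit directly between nodes 0 and 1, so they are in parallel and share one voltage V; the full source current 10 A splits among them.
1/R_par = 1/1000 + 1/20 = 0.051 S  =>  R_par = 19.61 Ω
V = I × R_par = 10 × 19.61 = 196.1 V
I_R2 = V/R2 = 196.1/20 = 9.804 A

Final answer: 9.804 A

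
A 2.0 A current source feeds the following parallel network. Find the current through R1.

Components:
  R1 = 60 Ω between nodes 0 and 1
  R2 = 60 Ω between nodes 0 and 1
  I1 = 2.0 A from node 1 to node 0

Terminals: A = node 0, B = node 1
All resistors sit directly between nodes 0 and 1, so they are in parallel and share one voltage V; the full source current 2 A splits among them.
1/R_par = 1/60 + 1/60 = 0.03333 S  =>  R_par = 30 Ω
V = I × R_par = 2 × 30 = 60 V
I_R1 = V/R1 = 60/60 = 1 A

Final answer: 1 A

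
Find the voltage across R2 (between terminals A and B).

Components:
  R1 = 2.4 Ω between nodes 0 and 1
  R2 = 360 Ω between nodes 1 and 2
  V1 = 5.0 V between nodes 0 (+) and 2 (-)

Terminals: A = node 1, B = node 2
R1 and R2 are in series across V1 (node 0 → node 1 → node 2), and the output A–B is taken across R2, so this is a voltage divider.
Series current: I = V1/(R1 + R2) = 5/(2.4 + 360) = 5/362.4 = 0.0138 A
V_R2 = I × R2 = V1 × R2/(R1 + R2) = 5 × 360/362.4 = 4.967 V

Final answer: 4.967 V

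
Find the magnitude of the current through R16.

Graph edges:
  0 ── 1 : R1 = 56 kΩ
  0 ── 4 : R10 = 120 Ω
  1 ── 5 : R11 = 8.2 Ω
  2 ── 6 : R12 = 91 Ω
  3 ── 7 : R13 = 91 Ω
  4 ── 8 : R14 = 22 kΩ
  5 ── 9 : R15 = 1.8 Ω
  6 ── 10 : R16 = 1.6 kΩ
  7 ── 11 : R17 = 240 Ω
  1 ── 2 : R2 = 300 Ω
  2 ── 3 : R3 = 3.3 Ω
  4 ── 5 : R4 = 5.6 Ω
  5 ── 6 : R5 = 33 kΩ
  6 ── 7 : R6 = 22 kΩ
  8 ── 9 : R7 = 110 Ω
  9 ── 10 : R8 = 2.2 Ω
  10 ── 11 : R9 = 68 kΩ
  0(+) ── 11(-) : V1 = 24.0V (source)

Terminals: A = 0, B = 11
Nodal analysis, taking node 11 as the 0 V reference.
Source V1 fixes V_0 = 24 V.
KCL at each unknown node (sum of currents leaving = 0; resistances in Ω):
  Node 1: (V_1 - 24)/56000 + (V_1 - V_2)/300 + (V_1 - V_5)/8.2 = 0
  Node 2: (V_2 - V_1)/300 + (V_2 - V_3)/3.3 + (V_2 - V_6)/91 = 0
  Node 3: (V_3 - V_2)/3.3 + (V_3 - V_7)/91 = 0
  Node 4: (V_4 - V_5)/5.6 + (V_4 - 24)/120 + (V_4 - V_8)/22000 = 0
  Node 5: (V_5 - V_4)/5.6 + (V_5 - V_6)/33000 + (V_5 - V_1)/8.2 + (V_5 - V_9)/1.8 = 0
  Node 6: (V_6 - V_5)/33000 + (V_6 - V_7)/22000 + (V_6 - V_2)/91 + (V_6 - V_10)/1600 = 0
  Node 7: (V_7 - V_6)/22000 + (V_7 - V_3)/91 + (V_7 - 0)/240 = 0
  Node 8: (V_8 - V_9)/110 + (V_8 - V_4)/22000 = 0
  Node 9: (V_9 - V_8)/110 + (V_9 - V_10)/2.2 + (V_9 - V_5)/1.8 = 0
  Node 10: (V_10 - V_9)/2.2 + (V_10 - 0)/68000 + (V_10 - V_6)/1600 = 0
Collecting terms (coefficients in siemens):
  0.1253·V_1 - 0.003333·V_2 - 0.122·V_5 = 0.0004286
  0.3174·V_2 - 0.003333·V_1 - 0.303·V_3 - 0.01099·V_6 = 0
  0.314·V_3 - 0.303·V_2 - 0.01099·V_7 = 0
  0.187·V_4 - 0.1786·V_5 - 0.00004545·V_8 = 0.2
  0.8561·V_5 - 0.122·V_1 - 0.1786·V_4 - 0.0000303·V_6 - 0.5556·V_9 = 0
  0.01169·V_6 - 0.01099·V_2 - 0.0000303·V_5 - 0.00004545·V_7 - 0.000625·V_10 = 0
  0.0152·V_7 - 0.01099·V_3 - 0.00004545·V_6 = 0
  0.009136·V_8 - 0.00004545·V_4 - 0.009091·V_9 = 0
  1.019·V_9 - 0.5556·V_5 - 0.009091·V_8 - 0.4545·V_10 = 0
  0.4552·V_10 - 0.000625·V_6 - 0.4545·V_9 = 0
Solving these 10 simultaneous equations (Gaussian elimination) gives:
  V_1 = 19.55 V, V_2 = 11.14 V, V_3 = 11.03 V, V_4 = 19.97 V
  V_5 = 19.78 V, V_6 = 11.61 V, V_7 = 8.01 V, V_8 = 19.77 V
  V_9 = 19.77 V, V_10 = 19.76 V
I_R16 = (V_6 - V_10)/R16 = (11.61 - 19.76)/1600 = -0.005092 A
|I_R16| = 0.005092 A

Final answer: |I_R16| = 0.005092 A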